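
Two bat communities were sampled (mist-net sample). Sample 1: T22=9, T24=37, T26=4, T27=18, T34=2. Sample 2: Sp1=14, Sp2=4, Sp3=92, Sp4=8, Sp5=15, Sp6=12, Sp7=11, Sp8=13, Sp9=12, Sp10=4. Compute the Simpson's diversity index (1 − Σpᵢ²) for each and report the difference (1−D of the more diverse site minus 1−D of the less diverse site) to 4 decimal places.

Sample 1: N=70, proportions 0.12857143, 0.52857143, 0.05714286, 0.25714286, 0.02857143, giving 1−D = 0.63387755 (working shown to 8 dp, full precision carried).
Sample 2: N=185, proportions 0.07567568, 0.02162162, 0.4972973, 0.04324324, 0.08108108, 0.06486486, 0.05945946, 0.07027027, 0.06486486, 0.02162162, giving 1−D = 0.72070124.
Difference = |0.63387755 − 0.72070124| = 0.08682369, i.e. 0.0868 to 4 decimal places.

0.0868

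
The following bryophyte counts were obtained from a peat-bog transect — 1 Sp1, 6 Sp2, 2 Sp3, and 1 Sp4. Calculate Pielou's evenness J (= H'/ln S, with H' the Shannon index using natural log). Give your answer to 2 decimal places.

0.79

Total N = 1+6+2+1 = 10, so the proportions are 0.1, 0.6, 0.2, 0.1 (working shown to 4 dp, full precision carried).
H' = −Σ pᵢ ln pᵢ = −((-0.2303) + (-0.3065) + (-0.3219) + (-0.2303)) = 1.0889.
With S = 4 species, ln S = 1.3863, so J = 1.0889/1.3863 = 0.7855, i.e. 0.79 to 2 decimal places.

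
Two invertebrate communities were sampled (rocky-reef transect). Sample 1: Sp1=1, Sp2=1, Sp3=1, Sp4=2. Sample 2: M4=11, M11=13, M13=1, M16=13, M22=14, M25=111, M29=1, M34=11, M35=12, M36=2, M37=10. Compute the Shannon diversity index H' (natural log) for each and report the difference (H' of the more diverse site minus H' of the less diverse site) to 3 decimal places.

Sample 1: N=5, proportions 0.2, 0.2, 0.2, 0.4, giving H' = 1.33218 (working shown to 5 dp, full precision carried).
Sample 2: N=199, proportions 0.05528, 0.06533, 0.00503, 0.06533, 0.07035, 0.55779, 0.00503, 0.05528, 0.0603, 0.01005, 0.05025, giving H' = 1.60799.
Difference = |1.33218 − 1.60799| = 0.27581, i.e. 0.276 to 3 decimal places.

0.276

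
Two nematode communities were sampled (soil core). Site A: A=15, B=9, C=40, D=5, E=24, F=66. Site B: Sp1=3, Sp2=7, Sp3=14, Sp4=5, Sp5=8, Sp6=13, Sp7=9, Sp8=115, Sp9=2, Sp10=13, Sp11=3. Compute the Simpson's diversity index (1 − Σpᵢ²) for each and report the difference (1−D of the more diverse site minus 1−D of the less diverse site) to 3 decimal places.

Site A: N=159, proportions 0.0943396, 0.0566038, 0.2515723, 0.0314465, 0.1509434, 0.4150943, giving 1−D = 0.7285313 (working shown to 7 dp, full precision carried).
Site B: N=192, proportions 0.015625, 0.0364583, 0.0729167, 0.0260417, 0.0416667, 0.0677083, 0.046875, 0.5989583, 0.0104167, 0.0677083, 0.015625, giving 1−D = 0.6202257.
Difference = |0.7285313 − 0.6202257| = 0.1083056, i.e. 0.108 to 3 decimal places.

0.108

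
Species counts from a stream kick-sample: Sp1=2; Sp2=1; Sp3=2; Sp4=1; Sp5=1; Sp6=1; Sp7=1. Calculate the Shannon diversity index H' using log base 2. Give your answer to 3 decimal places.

Total N = 2+1+2+1+1+1+1 = 9, so the proportions are 0.22222, 0.11111, 0.22222, 0.11111, 0.11111, 0.11111, 0.11111 (working shown to 5 dp, full precision carried).
Each pᵢ log₂ pᵢ term: 0.22222×(-2.16993)=-0.48221, 0.11111×(-3.16993)=-0.35221, 0.22222×(-2.16993)=-0.48221, 0.11111×(-3.16993)=-0.35221, 0.11111×(-3.16993)=-0.35221, 0.11111×(-3.16993)=-0.35221, 0.11111×(-3.16993)=-0.35221.
Sum = -2.72548, so H' = 2.725.

2.725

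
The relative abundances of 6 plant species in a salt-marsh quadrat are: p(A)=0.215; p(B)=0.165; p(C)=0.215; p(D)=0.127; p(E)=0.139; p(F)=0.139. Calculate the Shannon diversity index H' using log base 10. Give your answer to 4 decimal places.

0.7682

Each pᵢ log₁₀ pᵢ term (working shown to 6 dp, full precision carried): 0.215×(-0.667562)=-0.143526, 0.165×(-0.782516)=-0.129115, 0.215×(-0.667562)=-0.143526, 0.127×(-0.896196)=-0.113817, 0.139×(-0.856985)=-0.119121, 0.139×(-0.856985)=-0.119121.
Sum = -0.768225, so H' = 0.7682.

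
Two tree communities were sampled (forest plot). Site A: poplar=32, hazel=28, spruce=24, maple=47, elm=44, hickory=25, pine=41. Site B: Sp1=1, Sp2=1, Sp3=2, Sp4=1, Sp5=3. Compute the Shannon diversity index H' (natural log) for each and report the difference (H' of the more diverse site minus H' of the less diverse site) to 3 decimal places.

Site A: N=241, proportions 0.13278, 0.11618, 0.09959, 0.19502, 0.18257, 0.10373, 0.17012, giving H' = 1.91356 (working shown to 5 dp, full precision carried).
Site B: N=8, proportions 0.125, 0.125, 0.25, 0.125, 0.375, giving H' = 1.49418.
Difference = |1.91356 − 1.49418| = 0.41938, i.e. 0.419 to 3 decimal places.

0.419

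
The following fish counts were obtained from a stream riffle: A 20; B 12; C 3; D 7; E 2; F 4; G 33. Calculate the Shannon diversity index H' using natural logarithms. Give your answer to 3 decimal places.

1.568

Total N = 20+12+3+7+2+4+33 = 81, so the proportions are 0.24691, 0.14815, 0.03704, 0.08642, 0.02469, 0.04938, 0.40741 (working shown to 5 dp, full precision carried).
Each pᵢ ln pᵢ term: 0.24691×(-1.39872)=-0.34536, 0.14815×(-1.90954)=-0.28290, 0.03704×(-3.29584)=-0.12207, 0.08642×(-2.44854)=-0.21160, 0.02469×(-3.70130)=-0.09139, 0.04938×(-3.00815)=-0.14855, 0.40741×(-0.89794)=-0.36583.
Sum = -1.56770, so H' = 1.568.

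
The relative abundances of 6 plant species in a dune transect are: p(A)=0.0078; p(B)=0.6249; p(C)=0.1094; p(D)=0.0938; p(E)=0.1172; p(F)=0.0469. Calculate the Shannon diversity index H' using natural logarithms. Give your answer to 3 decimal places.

1.190

Each pᵢ ln pᵢ term (working shown to 5 dp, full precision carried): 0.0078×(-4.85363)=-0.03786, 0.6249×(-0.47016)=-0.29381, 0.1094×(-2.21274)=-0.24207, 0.0938×(-2.36659)=-0.22199, 0.1172×(-2.14387)=-0.25126, 0.0469×(-3.05974)=-0.14350.
Sum = -1.19049, so H' = 1.190.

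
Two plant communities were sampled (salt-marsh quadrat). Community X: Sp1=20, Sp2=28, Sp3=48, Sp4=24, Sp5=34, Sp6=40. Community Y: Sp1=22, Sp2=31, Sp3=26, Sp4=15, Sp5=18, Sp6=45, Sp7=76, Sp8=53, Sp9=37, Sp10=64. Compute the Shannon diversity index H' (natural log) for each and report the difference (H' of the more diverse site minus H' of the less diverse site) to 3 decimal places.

0.431

Community X: N=194, proportions 0.10309, 0.14433, 0.24742, 0.12371, 0.17526, 0.20619, giving H' = 1.74848 (working shown to 5 dp, full precision carried).
Community Y: N=387, proportions 0.05685, 0.0801, 0.06718, 0.03876, 0.04651, 0.11628, 0.19638, 0.13695, 0.09561, 0.16537, giving H' = 2.17949.
Difference = |1.74848 − 2.17949| = 0.43101, i.e. 0.431 to 3 decimal places.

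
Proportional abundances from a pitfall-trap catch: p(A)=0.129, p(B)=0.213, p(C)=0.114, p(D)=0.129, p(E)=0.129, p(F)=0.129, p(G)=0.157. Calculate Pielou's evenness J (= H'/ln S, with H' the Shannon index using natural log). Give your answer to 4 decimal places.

H' = −Σ pᵢ ln pᵢ = −((-0.264185) + (-0.329397) + (-0.247557) + (-0.264185) + (-0.264185) + (-0.264185) + (-0.290687)) = 1.924380 (working shown to 6 dp, full precision carried).
With S = 7 species, ln S = 1.945910, so J = 1.924380/1.945910 = 0.988936, i.e. 0.9889 to 4 decimal places.

0.9889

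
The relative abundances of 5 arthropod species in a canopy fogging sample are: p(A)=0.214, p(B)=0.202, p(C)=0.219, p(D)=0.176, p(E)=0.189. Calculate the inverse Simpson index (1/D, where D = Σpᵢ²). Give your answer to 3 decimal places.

4.969

D = 0.214² + 0.202² + 0.219² + 0.176² + 0.189² = 0.0457960 + 0.0408040 + 0.0479610 + 0.0309760 + 0.0357210 = 0.2012580 (working shown to 7 dp, full precision carried).
So 1/D = 4.96875, i.e. 4.969 to 3 decimal places.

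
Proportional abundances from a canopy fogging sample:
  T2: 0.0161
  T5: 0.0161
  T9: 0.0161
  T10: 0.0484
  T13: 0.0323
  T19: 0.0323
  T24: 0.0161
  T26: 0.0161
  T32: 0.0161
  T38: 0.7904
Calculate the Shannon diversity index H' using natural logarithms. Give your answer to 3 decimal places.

0.953

Each pᵢ ln pᵢ term (working shown to 5 dp, full precision carried): 0.0161×(-4.12894)=-0.06648, 0.0161×(-4.12894)=-0.06648, 0.0161×(-4.12894)=-0.06648, 0.0484×(-3.02826)=-0.14657, 0.0323×(-3.43269)=-0.11088, 0.0323×(-3.43269)=-0.11088, 0.0161×(-4.12894)=-0.06648, 0.0161×(-4.12894)=-0.06648, 0.0161×(-4.12894)=-0.06648, 0.7904×(-0.23522)=-0.18591.
Sum = -0.95309, so H' = 0.953.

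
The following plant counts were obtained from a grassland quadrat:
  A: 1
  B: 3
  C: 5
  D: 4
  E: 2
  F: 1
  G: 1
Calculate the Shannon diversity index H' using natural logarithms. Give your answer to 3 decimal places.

Total N = 1+3+5+4+2+1+1 = 17, so the proportions are 0.05882, 0.17647, 0.29412, 0.23529, 0.11765, 0.05882, 0.05882 (working shown to 5 dp, full precision carried).
Each pᵢ ln pᵢ term: 0.05882×(-2.83321)=-0.16666, 0.17647×(-1.73460)=-0.30611, 0.29412×(-1.22378)=-0.35993, 0.23529×(-1.44692)=-0.34045, 0.11765×(-2.14007)=-0.25177, 0.05882×(-2.83321)=-0.16666, 0.05882×(-2.83321)=-0.16666.
Sum = -1.75824, so H' = 1.758.

1.758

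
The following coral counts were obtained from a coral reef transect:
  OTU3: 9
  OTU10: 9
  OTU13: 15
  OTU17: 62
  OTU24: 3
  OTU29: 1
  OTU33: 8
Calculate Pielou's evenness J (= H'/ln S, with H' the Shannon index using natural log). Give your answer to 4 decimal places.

0.6916

Total N = 9+9+15+62+3+1+8 = 107, so the proportions are 0.084112, 0.084112, 0.140187, 0.579439, 0.028037, 0.009346, 0.074766 (working shown to 6 dp, full precision carried).
H' = −Σ pᵢ ln pᵢ = −((-0.208228) + (-0.208228) + (-0.275436) + (-0.316197) + (-0.100212) + (-0.043671) + (-0.193898)) = 1.345871.
With S = 7 species, ln S = 1.945910, so J = 1.345871/1.945910 = 0.691641, i.e. 0.6916 to 4 decimal places.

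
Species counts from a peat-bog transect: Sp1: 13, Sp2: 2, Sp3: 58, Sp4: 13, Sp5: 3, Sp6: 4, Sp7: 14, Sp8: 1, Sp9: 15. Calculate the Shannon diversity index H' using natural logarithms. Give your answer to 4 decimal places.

Total N = 13+2+58+13+3+4+14+1+15 = 123, so the proportions are 0.105691, 0.01626, 0.471545, 0.105691, 0.02439, 0.03252, 0.113821, 0.00813, 0.121951 (working shown to 6 dp, full precision carried).
Each pᵢ ln pᵢ term: 0.105691×(-2.247235)=-0.237513, 0.01626×(-4.119037)=-0.066976, 0.471545×(-0.751741)=-0.354480, 0.105691×(-2.247235)=-0.237513, 0.02439×(-3.713572)=-0.090575, 0.03252×(-3.425890)=-0.111411, 0.113821×(-2.173127)=-0.247348, 0.00813×(-4.812184)=-0.039123, 0.121951×(-2.104134)=-0.256602.
Sum = -1.641540, so H' = 1.6415.

1.6415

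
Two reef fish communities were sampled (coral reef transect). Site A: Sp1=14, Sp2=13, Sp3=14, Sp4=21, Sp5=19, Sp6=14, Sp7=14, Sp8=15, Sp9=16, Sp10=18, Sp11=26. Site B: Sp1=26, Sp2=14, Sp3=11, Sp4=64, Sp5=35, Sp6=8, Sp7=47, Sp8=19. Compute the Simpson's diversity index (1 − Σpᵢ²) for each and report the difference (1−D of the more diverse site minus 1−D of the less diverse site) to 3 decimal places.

Site A: N=184, proportions 0.07609, 0.07065, 0.07609, 0.11413, 0.10326, 0.07609, 0.07609, 0.08152, 0.08696, 0.09783, 0.1413, giving 1−D = 0.90442 (working shown to 5 dp, full precision carried).
Site B: N=224, proportions 0.11607, 0.0625, 0.04911, 0.28571, 0.15625, 0.03571, 0.20982, 0.08482, giving 1−D = 0.82167.
Difference = |0.90442 − 0.82167| = 0.08275, i.e. 0.083 to 3 decimal places.

0.083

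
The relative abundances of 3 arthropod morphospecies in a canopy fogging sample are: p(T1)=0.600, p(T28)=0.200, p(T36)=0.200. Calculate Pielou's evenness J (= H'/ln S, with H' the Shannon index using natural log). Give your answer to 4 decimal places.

H' = −Σ pᵢ ln pᵢ = −((-0.306495) + (-0.321888) + (-0.321888)) = 0.950271 (working shown to 6 dp, full precision carried).
With S = 3 species, ln S = 1.098612, so J = 0.950271/1.098612 = 0.864974, i.e. 0.8650 to 4 decimal places.

0.8650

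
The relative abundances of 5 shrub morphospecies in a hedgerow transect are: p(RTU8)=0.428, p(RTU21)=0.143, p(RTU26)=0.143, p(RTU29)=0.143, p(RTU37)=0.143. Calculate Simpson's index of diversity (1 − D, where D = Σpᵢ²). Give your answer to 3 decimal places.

D = 0.428² + 0.143² + 0.143² + 0.143² + 0.143² = 0.18318 + 0.02045 + 0.02045 + 0.02045 + 0.02045 = 0.26498 (working shown to 5 dp, full precision carried).
So 1 − D = 0.73502, i.e. 0.735 to 3 decimal places.

0.735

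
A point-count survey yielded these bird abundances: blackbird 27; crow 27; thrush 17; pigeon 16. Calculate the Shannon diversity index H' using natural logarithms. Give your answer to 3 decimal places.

Total N = 27+27+17+16 = 87, so the proportions are 0.31034, 0.31034, 0.1954, 0.18391 (working shown to 5 dp, full precision carried).
Each pᵢ ln pᵢ term: 0.31034×(-1.17007)=-0.36313, 0.31034×(-1.17007)=-0.36313, 0.1954×(-1.63269)=-0.31903, 0.18391×(-1.69332)=-0.31142.
Sum = -1.35670, so H' = 1.357.

1.357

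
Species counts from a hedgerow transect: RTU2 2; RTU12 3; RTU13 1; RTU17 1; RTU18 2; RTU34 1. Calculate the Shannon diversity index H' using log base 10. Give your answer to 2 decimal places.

Total N = 2+3+1+1+2+1 = 10, so the proportions are 0.2, 0.3, 0.1, 0.1, 0.2, 0.1 (working shown to 4 dp, full precision carried).
Each pᵢ log₁₀ pᵢ term: 0.2×(-0.6990)=-0.1398, 0.3×(-0.5229)=-0.1569, 0.1×(-1.0000)=-0.1000, 0.1×(-1.0000)=-0.1000, 0.2×(-0.6990)=-0.1398, 0.1×(-1.0000)=-0.1000.
Sum = -0.7365, so H' = 0.74.

0.74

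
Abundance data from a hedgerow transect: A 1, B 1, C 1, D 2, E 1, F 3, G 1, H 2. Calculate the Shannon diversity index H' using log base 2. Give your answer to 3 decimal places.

2.855

Total N = 1+1+1+2+1+3+1+2 = 12, so the proportions are 0.08333, 0.08333, 0.08333, 0.16667, 0.08333, 0.25, 0.08333, 0.16667 (working shown to 5 dp, full precision carried).
Each pᵢ log₂ pᵢ term: 0.08333×(-3.58496)=-0.29875, 0.08333×(-3.58496)=-0.29875, 0.08333×(-3.58496)=-0.29875, 0.16667×(-2.58496)=-0.43083, 0.08333×(-3.58496)=-0.29875, 0.25×(-2.00000)=-0.50000, 0.08333×(-3.58496)=-0.29875, 0.16667×(-2.58496)=-0.43083.
Sum = -2.85539, so H' = 2.855.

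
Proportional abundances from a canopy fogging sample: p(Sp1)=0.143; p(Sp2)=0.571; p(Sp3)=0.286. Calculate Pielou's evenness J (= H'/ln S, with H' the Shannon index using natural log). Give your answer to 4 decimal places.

H' = −Σ pᵢ ln pᵢ = −((-0.278122) + (-0.319969) + (-0.358004)) = 0.956096 (working shown to 6 dp, full precision carried).
With S = 3 species, ln S = 1.098612, so J = 0.956096/1.098612 = 0.870276, i.e. 0.8703 to 4 decimal places.

0.8703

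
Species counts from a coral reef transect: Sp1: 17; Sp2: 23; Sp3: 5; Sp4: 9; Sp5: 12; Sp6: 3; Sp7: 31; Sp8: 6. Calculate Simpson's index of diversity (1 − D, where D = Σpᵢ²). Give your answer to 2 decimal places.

Total N = 17+23+5+9+12+3+31+6 = 106, so the proportions are 0.1604, 0.217, 0.0472, 0.0849, 0.1132, 0.0283, 0.2925, 0.0566 (working shown to 4 dp, full precision carried).
D = 0.1604² + 0.217² + 0.0472² + 0.0849² + 0.1132² + 0.0283² + 0.2925² + 0.0566² = 0.0257 + 0.0471 + 0.0022 + 0.0072 + 0.0128 + 0.0008 + 0.0855 + 0.0032 = 0.1846.
So 1 − D = 0.8154, i.e. 0.82 to 2 decimal places.

0.82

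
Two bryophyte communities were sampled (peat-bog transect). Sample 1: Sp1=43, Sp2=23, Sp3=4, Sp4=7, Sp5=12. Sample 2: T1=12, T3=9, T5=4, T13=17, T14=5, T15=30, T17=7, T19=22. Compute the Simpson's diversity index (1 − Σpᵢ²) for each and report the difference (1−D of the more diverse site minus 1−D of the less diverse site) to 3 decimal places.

Sample 1: N=89, proportions 0.48315, 0.25843, 0.04494, 0.07865, 0.13483, giving 1−D = 0.67340 (working shown to 5 dp, full precision carried).
Sample 2: N=106, proportions 0.11321, 0.08491, 0.03774, 0.16038, 0.04717, 0.28302, 0.06604, 0.20755, giving 1−D = 0.82307.
Difference = |0.67340 − 0.82307| = 0.14967, i.e. 0.150 to 3 decimal places.

0.150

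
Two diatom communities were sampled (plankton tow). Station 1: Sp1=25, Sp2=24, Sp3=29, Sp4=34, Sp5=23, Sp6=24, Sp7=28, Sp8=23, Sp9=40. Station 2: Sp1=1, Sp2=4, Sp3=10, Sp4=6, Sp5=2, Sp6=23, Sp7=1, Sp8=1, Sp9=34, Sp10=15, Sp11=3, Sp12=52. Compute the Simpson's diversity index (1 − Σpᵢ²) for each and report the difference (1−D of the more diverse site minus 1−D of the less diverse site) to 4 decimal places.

0.0915

Station 1: N=250, proportions 0.1, 0.096, 0.116, 0.136, 0.092, 0.096, 0.112, 0.092, 0.16, giving 1−D = 0.884544 (working shown to 6 dp, full precision carried).
Station 2: N=152, proportions 0.006579, 0.026316, 0.065789, 0.039474, 0.013158, 0.151316, 0.006579, 0.006579, 0.223684, 0.098684, 0.019737, 0.342105, giving 1−D = 0.793023.
Difference = |0.884544 − 0.793023| = 0.091521, i.e. 0.0915 to 4 decimal places.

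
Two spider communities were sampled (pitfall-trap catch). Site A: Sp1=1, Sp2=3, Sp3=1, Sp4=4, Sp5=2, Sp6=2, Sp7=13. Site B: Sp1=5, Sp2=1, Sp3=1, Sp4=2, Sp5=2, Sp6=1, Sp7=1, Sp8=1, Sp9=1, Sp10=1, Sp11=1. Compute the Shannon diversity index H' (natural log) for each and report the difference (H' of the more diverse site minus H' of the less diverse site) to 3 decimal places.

0.668

Site A: N=26, proportions 0.038462, 0.115385, 0.038462, 0.153846, 0.076923, 0.076923, 0.5, giving H' = 1.528945 (working shown to 6 dp, full precision carried).
Site B: N=17, proportions 0.294118, 0.058824, 0.058824, 0.117647, 0.117647, 0.058824, 0.058824, 0.058824, 0.058824, 0.058824, 0.058824, giving H' = 2.196756.
Difference = |1.528945 − 2.196756| = 0.667811, i.e. 0.668 to 3 decimal places.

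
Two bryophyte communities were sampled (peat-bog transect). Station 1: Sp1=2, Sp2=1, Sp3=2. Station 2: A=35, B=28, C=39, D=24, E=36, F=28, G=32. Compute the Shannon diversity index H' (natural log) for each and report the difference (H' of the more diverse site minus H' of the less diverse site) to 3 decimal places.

Station 1: N=5, proportions 0.4, 0.2, 0.4, giving H' = 1.05492 (working shown to 5 dp, full precision carried).
Station 2: N=222, proportions 0.15766, 0.12613, 0.17568, 0.10811, 0.16216, 0.12613, 0.14414, giving H' = 1.93374.
Difference = |1.05492 − 1.93374| = 0.87882, i.e. 0.879 to 3 decimal places.

0.879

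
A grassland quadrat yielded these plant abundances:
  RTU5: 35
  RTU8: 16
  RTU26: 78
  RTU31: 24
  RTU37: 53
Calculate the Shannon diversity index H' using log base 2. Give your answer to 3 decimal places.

Total N = 35+16+78+24+53 = 206, so the proportions are 0.1699, 0.07767, 0.37864, 0.1165, 0.25728 (working shown to 5 dp, full precision carried).
Each pᵢ log₂ pᵢ term: 0.1699×(-2.55722)=-0.43448, 0.07767×(-3.68650)=-0.28633, 0.37864×(-1.40110)=-0.53051, 0.1165×(-3.10154)=-0.36134, 0.25728×(-1.95858)=-0.50391.
Sum = -2.11657, so H' = 2.117.

2.117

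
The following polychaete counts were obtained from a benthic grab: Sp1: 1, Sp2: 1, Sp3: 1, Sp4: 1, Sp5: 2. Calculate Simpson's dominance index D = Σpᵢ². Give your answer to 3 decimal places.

0.222

Total N = 1+1+1+1+2 = 6, so the proportions are 0.16667, 0.16667, 0.16667, 0.16667, 0.33333 (working shown to 5 dp, full precision carried).
D = 0.16667² + 0.16667² + 0.16667² + 0.16667² + 0.33333² = 0.02778 + 0.02778 + 0.02778 + 0.02778 + 0.11111 = 0.22222.
To 3 decimal places, D = 0.222.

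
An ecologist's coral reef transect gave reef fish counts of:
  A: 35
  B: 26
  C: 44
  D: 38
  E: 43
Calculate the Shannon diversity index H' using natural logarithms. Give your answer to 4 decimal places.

1.5934

Total N = 35+26+44+38+43 = 186, so the proportions are 0.188172, 0.139785, 0.236559, 0.204301, 0.231183 (working shown to 6 dp, full precision carried).
Each pᵢ ln pᵢ term: 0.188172×(-1.670399)=-0.314322, 0.139785×(-1.967650)=-0.275048, 0.236559×(-1.441557)=-0.341013, 0.204301×(-1.588161)=-0.324463, 0.231183×(-1.464547)=-0.338578.
Sum = -1.593425, so H' = 1.5934.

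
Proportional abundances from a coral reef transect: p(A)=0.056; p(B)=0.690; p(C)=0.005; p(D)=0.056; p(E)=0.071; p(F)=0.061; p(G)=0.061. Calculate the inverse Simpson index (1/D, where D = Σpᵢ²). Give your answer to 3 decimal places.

D = 0.056² + 0.69² + 0.005² + 0.056² + 0.071² + 0.061² + 0.061² = 0.003136 + 0.476100 + 0.000025 + 0.003136 + 0.005041 + 0.003721 + 0.003721 = 0.494880 (working shown to 6 dp, full precision carried).
So 1/D = 2.02069, i.e. 2.021 to 3 decimal places.

2.021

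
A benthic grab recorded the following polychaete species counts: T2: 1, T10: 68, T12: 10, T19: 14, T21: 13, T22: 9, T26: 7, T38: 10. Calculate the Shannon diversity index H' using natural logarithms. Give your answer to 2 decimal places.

1.57

Total N = 1+68+10+14+13+9+7+10 = 132, so the proportions are 0.0076, 0.5152, 0.0758, 0.1061, 0.0985, 0.0682, 0.053, 0.0758 (working shown to 4 dp, full precision carried).
Each pᵢ ln pᵢ term: 0.0076×(-4.8828)=-0.0370, 0.5152×(-0.6633)=-0.3417, 0.0758×(-2.5802)=-0.1955, 0.1061×(-2.2437)=-0.2380, 0.0985×(-2.3179)=-0.2283, 0.0682×(-2.6856)=-0.1831, 0.053×(-2.9369)=-0.1557, 0.0758×(-2.5802)=-0.1955.
Sum = -1.5747, so H' = 1.57.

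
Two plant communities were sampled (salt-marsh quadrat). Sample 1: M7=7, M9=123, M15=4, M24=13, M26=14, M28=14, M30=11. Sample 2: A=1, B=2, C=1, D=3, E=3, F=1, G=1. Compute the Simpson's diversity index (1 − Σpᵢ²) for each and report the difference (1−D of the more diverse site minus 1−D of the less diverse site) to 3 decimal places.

0.278

Sample 1: N=186, proportions 0.03763, 0.66129, 0.02151, 0.06989, 0.07527, 0.07527, 0.05914, giving 1−D = 0.54110 (working shown to 5 dp, full precision carried).
Sample 2: N=12, proportions 0.08333, 0.16667, 0.08333, 0.25, 0.25, 0.08333, 0.08333, giving 1−D = 0.81944.
Difference = |0.54110 − 0.81944| = 0.27834, i.e. 0.278 to 3 decimal places.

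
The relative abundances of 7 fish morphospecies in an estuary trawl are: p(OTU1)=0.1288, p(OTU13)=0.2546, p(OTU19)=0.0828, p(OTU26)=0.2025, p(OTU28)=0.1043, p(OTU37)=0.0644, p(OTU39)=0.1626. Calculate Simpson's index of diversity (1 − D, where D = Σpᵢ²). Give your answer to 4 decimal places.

D = 0.1288² + 0.2546² + 0.0828² + 0.2025² + 0.1043² + 0.0644² + 0.1626² = 0.016589 + 0.064821 + 0.006856 + 0.041006 + 0.010878 + 0.004147 + 0.026439 = 0.170737 (working shown to 6 dp, full precision carried).
So 1 − D = 0.829263, i.e. 0.8293 to 4 decimal places.

0.8293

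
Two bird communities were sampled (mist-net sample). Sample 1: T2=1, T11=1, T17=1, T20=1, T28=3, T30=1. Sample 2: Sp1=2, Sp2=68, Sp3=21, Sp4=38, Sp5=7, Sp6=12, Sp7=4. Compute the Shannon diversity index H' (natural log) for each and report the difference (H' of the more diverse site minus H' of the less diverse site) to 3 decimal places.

0.193

Sample 1: N=8, proportions 0.125, 0.125, 0.125, 0.125, 0.375, 0.125, giving H' = 1.66746 (working shown to 5 dp, full precision carried).
Sample 2: N=152, proportions 0.01316, 0.44737, 0.13816, 0.25, 0.04605, 0.07895, 0.02632, giving H' = 1.47479.
Difference = |1.66746 − 1.47479| = 0.19267, i.e. 0.193 to 3 decimal places.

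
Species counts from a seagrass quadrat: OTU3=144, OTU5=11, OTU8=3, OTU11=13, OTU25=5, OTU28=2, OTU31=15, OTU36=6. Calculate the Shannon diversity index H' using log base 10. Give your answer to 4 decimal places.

0.4668

Total N = 144+11+3+13+5+2+15+6 = 199, so the proportions are 0.723618, 0.055276, 0.015075, 0.065327, 0.025126, 0.01005, 0.075377, 0.030151 (working shown to 6 dp, full precision carried).
Each pᵢ log₁₀ pᵢ term: 0.723618×(-0.140491)=-0.101662, 0.055276×(-1.257460)=-0.069508, 0.015075×(-1.821732)=-0.027463, 0.065327×(-1.184910)=-0.077406, 0.025126×(-1.599883)=-0.040198, 0.01005×(-1.997823)=-0.020079, 0.075377×(-1.122762)=-0.084630, 0.030151×(-1.520702)=-0.045850.
Sum = -0.466796, so H' = 0.4668.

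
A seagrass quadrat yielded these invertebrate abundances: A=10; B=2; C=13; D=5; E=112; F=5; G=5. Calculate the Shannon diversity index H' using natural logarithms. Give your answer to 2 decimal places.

Total N = 10+2+13+5+112+5+5 = 152, so the proportions are 0.0658, 0.0132, 0.0855, 0.0329, 0.7368, 0.0329, 0.0329 (working shown to 4 dp, full precision carried).
Each pᵢ ln pᵢ term: 0.0658×(-2.7213)=-0.1790, 0.0132×(-4.3307)=-0.0570, 0.0855×(-2.4589)=-0.2103, 0.0329×(-3.4144)=-0.1123, 0.7368×(-0.3054)=-0.2250, 0.0329×(-3.4144)=-0.1123, 0.0329×(-3.4144)=-0.1123.
Sum = -1.0083, so H' = 1.01.

1.01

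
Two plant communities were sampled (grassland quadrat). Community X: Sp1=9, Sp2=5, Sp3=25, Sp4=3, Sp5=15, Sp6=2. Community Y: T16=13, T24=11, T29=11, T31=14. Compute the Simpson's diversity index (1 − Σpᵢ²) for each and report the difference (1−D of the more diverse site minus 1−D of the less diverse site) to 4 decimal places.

Community X: N=59, proportions 0.152542, 0.084746, 0.423729, 0.050847, 0.254237, 0.033898, giving 1−D = 0.721632 (working shown to 6 dp, full precision carried).
Community Y: N=49, proportions 0.265306, 0.22449, 0.22449, 0.285714, giving 1−D = 0.747189.
Difference = |0.721632 − 0.747189| = 0.025557, i.e. 0.0256 to 4 decimal places.

0.0256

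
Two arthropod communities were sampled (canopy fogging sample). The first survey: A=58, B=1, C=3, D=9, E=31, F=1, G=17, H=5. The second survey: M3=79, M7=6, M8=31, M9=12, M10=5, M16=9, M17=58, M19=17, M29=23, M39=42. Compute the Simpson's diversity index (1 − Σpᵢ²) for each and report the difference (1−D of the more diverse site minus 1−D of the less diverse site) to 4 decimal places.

The first survey: N=125, proportions 0.464, 0.008, 0.024, 0.072, 0.248, 0.008, 0.136, 0.04, giving 1−D = 0.697216 (working shown to 6 dp, full precision carried).
The second survey: N=282, proportions 0.280142, 0.021277, 0.109929, 0.042553, 0.01773, 0.031915, 0.205674, 0.060284, 0.08156, 0.148936, giving 1−D = 0.831070.
Difference = |0.697216 − 0.831070| = 0.133854, i.e. 0.1339 to 4 decimal places.

0.1339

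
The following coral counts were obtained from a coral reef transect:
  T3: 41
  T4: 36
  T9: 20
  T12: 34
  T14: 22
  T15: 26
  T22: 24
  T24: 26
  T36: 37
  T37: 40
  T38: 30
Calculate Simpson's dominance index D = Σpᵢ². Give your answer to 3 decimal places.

0.096

Total N = 41+36+20+34+22+26+24+26+37+40+30 = 336, so the proportions are 0.12202, 0.10714, 0.05952, 0.10119, 0.06548, 0.07738, 0.07143, 0.07738, 0.11012, 0.11905, 0.08929 (working shown to 5 dp, full precision carried).
D = 0.12202² + 0.10714² + 0.05952² + 0.10119² + 0.06548² + 0.07738² + 0.07143² + 0.07738² + 0.11012² + 0.11905² + 0.08929² = 0.01489 + 0.01148 + 0.00354 + 0.01024 + 0.00429 + 0.00599 + 0.00510 + 0.00599 + 0.01213 + 0.01417 + 0.00797 = 0.09579.
To 3 decimal places, D = 0.096.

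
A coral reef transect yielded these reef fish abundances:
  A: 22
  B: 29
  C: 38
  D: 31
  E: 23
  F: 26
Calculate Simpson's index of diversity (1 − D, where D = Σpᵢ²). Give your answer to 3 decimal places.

Total N = 22+29+38+31+23+26 = 169, so the proportions are 0.13018, 0.1716, 0.22485, 0.18343, 0.13609, 0.15385 (working shown to 5 dp, full precision carried).
D = 0.13018² + 0.1716² + 0.22485² + 0.18343² + 0.13609² + 0.15385² = 0.01695 + 0.02945 + 0.05056 + 0.03365 + 0.01852 + 0.02367 = 0.17279.
So 1 − D = 0.82721, i.e. 0.827 to 3 decimal places.

0.827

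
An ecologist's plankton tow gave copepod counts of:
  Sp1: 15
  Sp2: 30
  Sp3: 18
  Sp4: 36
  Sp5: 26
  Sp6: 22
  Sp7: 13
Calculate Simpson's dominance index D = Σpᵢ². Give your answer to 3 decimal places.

Total N = 15+30+18+36+26+22+13 = 160, so the proportions are 0.09375, 0.1875, 0.1125, 0.225, 0.1625, 0.1375, 0.08125 (working shown to 5 dp, full precision carried).
D = 0.09375² + 0.1875² + 0.1125² + 0.225² + 0.1625² + 0.1375² + 0.08125² = 0.00879 + 0.03516 + 0.01266 + 0.05063 + 0.02641 + 0.01891 + 0.00660 = 0.15914.
To 3 decimal places, D = 0.159.

0.159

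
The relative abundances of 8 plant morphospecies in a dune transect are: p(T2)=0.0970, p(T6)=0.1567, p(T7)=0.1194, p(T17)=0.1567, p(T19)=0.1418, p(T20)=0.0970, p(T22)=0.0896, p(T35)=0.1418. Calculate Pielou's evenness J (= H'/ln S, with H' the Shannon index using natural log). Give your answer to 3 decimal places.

0.989

H' = −Σ pᵢ ln pᵢ = −((-0.22631) + (-0.29043) + (-0.25376) + (-0.29043) + (-0.27698) + (-0.22631) + (-0.21615) + (-0.27698)) = 2.05735 (working shown to 5 dp, full precision carried).
With S = 8 species, ln S = 2.07944, so J = 2.05735/2.07944 = 0.98938, i.e. 0.989 to 3 decimal places.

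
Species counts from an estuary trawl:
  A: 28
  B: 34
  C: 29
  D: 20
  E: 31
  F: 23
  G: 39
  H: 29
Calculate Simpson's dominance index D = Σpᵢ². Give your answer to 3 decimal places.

0.130

Total N = 28+34+29+20+31+23+39+29 = 233, so the proportions are 0.12017, 0.14592, 0.12446, 0.08584, 0.13305, 0.09871, 0.16738, 0.12446 (working shown to 5 dp, full precision carried).
D = 0.12017² + 0.14592² + 0.12446² + 0.08584² + 0.13305² + 0.09871² + 0.16738² + 0.12446² = 0.01444 + 0.02129 + 0.01549 + 0.00737 + 0.01770 + 0.00974 + 0.02802 + 0.01549 = 0.12955.
To 3 decimal places, D = 0.130.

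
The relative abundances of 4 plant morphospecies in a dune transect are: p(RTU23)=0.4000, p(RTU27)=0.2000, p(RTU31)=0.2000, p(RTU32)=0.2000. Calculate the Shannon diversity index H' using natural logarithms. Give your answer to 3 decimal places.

Each pᵢ ln pᵢ term (working shown to 5 dp, full precision carried): 0.4×(-0.91629)=-0.36652, 0.2×(-1.60944)=-0.32189, 0.2×(-1.60944)=-0.32189, 0.2×(-1.60944)=-0.32189.
Sum = -1.33218, so H' = 1.332.

1.332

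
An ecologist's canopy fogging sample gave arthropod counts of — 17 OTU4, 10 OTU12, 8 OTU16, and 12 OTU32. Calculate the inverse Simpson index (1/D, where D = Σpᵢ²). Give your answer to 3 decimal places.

Total N = 17+10+8+12 = 47, so the proportions are 0.3617021, 0.212766, 0.1702128, 0.2553191 (working shown to 7 dp, full precision carried).
D = 0.3617021² + 0.212766² + 0.1702128² + 0.2553191² = 0.1308284 + 0.0452694 + 0.0289724 + 0.0651879 = 0.2702580.
So 1/D = 3.70017, i.e. 3.700 to 3 decimal places.

3.700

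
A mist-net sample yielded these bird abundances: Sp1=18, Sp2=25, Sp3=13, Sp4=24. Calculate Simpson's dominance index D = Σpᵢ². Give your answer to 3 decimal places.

Total N = 18+25+13+24 = 80, so the proportions are 0.225, 0.3125, 0.1625, 0.3 (working shown to 5 dp, full precision carried).
D = 0.225² + 0.3125² + 0.1625² + 0.3² = 0.05063 + 0.09766 + 0.02641 + 0.09000 = 0.26469.
To 3 decimal places, D = 0.265.

0.265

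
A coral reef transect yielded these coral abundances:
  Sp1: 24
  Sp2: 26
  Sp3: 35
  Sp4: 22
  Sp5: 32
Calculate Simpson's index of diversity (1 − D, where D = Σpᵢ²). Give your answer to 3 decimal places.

0.794

Total N = 24+26+35+22+32 = 139, so the proportions are 0.17266, 0.18705, 0.2518, 0.15827, 0.23022 (working shown to 5 dp, full precision carried).
D = 0.17266² + 0.18705² + 0.2518² + 0.15827² + 0.23022² = 0.02981 + 0.03499 + 0.06340 + 0.02505 + 0.05300 = 0.20625.
So 1 − D = 0.79375, i.e. 0.794 to 3 decimal places.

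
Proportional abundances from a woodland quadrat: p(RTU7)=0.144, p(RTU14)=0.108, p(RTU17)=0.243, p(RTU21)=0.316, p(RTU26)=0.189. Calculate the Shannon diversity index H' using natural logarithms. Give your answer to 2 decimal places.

1.54

Each pᵢ ln pᵢ term (working shown to 4 dp, full precision carried): 0.144×(-1.9379)=-0.2791, 0.108×(-2.2256)=-0.2404, 0.243×(-1.4147)=-0.3438, 0.316×(-1.1520)=-0.3640, 0.189×(-1.6660)=-0.3149.
Sum = -1.5421, so H' = 1.54.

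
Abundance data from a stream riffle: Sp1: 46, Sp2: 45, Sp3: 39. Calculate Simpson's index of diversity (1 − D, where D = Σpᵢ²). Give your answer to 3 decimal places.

0.665

Total N = 46+45+39 = 130, so the proportions are 0.35385, 0.34615, 0.3 (working shown to 5 dp, full precision carried).
D = 0.35385² + 0.34615² + 0.3² = 0.12521 + 0.11982 + 0.09000 = 0.33503.
So 1 − D = 0.66497, i.e. 0.665 to 3 decimal places.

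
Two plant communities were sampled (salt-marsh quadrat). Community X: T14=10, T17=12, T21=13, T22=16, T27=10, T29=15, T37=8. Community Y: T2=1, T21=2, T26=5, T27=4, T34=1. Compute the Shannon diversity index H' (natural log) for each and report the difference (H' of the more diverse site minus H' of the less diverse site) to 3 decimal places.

0.508

Community X: N=84, proportions 0.11905, 0.14286, 0.15476, 0.19048, 0.11905, 0.17857, 0.09524, giving H' = 1.92090 (working shown to 5 dp, full precision carried).
Community Y: N=13, proportions 0.07692, 0.15385, 0.38462, 0.30769, 0.07692, giving H' = 1.41274.
Difference = |1.92090 − 1.41274| = 0.50816, i.e. 0.508 to 3 decimal places.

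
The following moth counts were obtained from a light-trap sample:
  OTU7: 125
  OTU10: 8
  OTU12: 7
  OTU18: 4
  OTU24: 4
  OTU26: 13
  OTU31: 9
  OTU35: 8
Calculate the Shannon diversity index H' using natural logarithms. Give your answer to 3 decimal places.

Total N = 125+8+7+4+4+13+9+8 = 178, so the proportions are 0.70225, 0.04494, 0.03933, 0.02247, 0.02247, 0.07303, 0.05056, 0.04494 (working shown to 5 dp, full precision carried).
Each pᵢ ln pᵢ term: 0.70225×(-0.35347)=-0.24822, 0.04494×(-3.10234)=-0.13943, 0.03933×(-3.23587)=-0.12725, 0.02247×(-3.79549)=-0.08529, 0.02247×(-3.79549)=-0.08529, 0.07303×(-2.61683)=-0.19112, 0.05056×(-2.98456)=-0.15090, 0.04494×(-3.10234)=-0.13943.
Sum = -1.16694, so H' = 1.167.

1.167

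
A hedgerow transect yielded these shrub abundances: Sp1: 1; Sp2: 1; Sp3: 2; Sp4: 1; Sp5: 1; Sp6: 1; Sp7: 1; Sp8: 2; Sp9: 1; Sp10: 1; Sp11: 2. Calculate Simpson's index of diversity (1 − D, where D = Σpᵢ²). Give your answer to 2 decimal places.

0.90

Total N = 1+1+2+1+1+1+1+2+1+1+2 = 14, so the proportions are 0.0714, 0.0714, 0.1429, 0.0714, 0.0714, 0.0714, 0.0714, 0.1429, 0.0714, 0.0714, 0.1429 (working shown to 4 dp, full precision carried).
D = 0.0714² + 0.0714² + 0.1429² + 0.0714² + 0.0714² + 0.0714² + 0.0714² + 0.1429² + 0.0714² + 0.0714² + 0.1429² = 0.0051 + 0.0051 + 0.0204 + 0.0051 + 0.0051 + 0.0051 + 0.0051 + 0.0204 + 0.0051 + 0.0051 + 0.0204 = 0.1020.
So 1 − D = 0.8980, i.e. 0.90 to 2 decimal places.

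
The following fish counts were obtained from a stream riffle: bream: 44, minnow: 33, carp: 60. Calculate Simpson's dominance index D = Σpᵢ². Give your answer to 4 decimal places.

0.3530

Total N = 44+33+60 = 137, so the proportions are 0.321168, 0.240876, 0.437956 (working shown to 6 dp, full precision carried).
D = 0.321168² + 0.240876² + 0.437956² = 0.103149 + 0.058021 + 0.191806 = 0.352976.
To 4 decimal places, D = 0.3530.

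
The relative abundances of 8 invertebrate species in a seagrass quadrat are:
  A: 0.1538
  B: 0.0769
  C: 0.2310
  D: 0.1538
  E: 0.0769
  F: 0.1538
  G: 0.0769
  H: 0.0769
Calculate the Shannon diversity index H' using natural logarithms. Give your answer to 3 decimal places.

Each pᵢ ln pᵢ term (working shown to 5 dp, full precision carried): 0.1538×(-1.87210)=-0.28793, 0.0769×(-2.56525)=-0.19727, 0.231×(-1.46534)=-0.33849, 0.1538×(-1.87210)=-0.28793, 0.0769×(-2.56525)=-0.19727, 0.1538×(-1.87210)=-0.28793, 0.0769×(-2.56525)=-0.19727, 0.0769×(-2.56525)=-0.19727.
Sum = -1.99135, so H' = 1.991.

1.991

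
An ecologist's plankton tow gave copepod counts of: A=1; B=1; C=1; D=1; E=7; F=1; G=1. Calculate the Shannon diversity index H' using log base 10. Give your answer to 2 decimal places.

Total N = 1+1+1+1+7+1+1 = 13, so the proportions are 0.0769, 0.0769, 0.0769, 0.0769, 0.5385, 0.0769, 0.0769 (working shown to 4 dp, full precision carried).
Each pᵢ log₁₀ pᵢ term: 0.0769×(-1.1139)=-0.0857, 0.0769×(-1.1139)=-0.0857, 0.0769×(-1.1139)=-0.0857, 0.0769×(-1.1139)=-0.0857, 0.5385×(-0.2688)=-0.1448, 0.0769×(-1.1139)=-0.0857, 0.0769×(-1.1139)=-0.0857.
Sum = -0.6589, so H' = 0.66.

0.66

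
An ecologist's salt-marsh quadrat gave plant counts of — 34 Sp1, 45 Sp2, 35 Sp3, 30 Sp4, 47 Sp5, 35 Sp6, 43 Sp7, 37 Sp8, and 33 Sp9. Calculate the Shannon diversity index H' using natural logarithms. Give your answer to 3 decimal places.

2.187

Total N = 34+45+35+30+47+35+43+37+33 = 339, so the proportions are 0.10029, 0.13274, 0.10324, 0.0885, 0.13864, 0.10324, 0.12684, 0.10914, 0.09735 (working shown to 5 dp, full precision carried).
Each pᵢ ln pᵢ term: 0.10029×(-2.29964)=-0.23064, 0.13274×(-2.01934)=-0.26805, 0.10324×(-2.27065)=-0.23443, 0.0885×(-2.42480)=-0.21458, 0.13864×(-1.97585)=-0.27394, 0.10324×(-2.27065)=-0.23443, 0.12684×(-2.06480)=-0.26191, 0.10914×(-2.21508)=-0.24176, 0.09735×(-2.32949)=-0.22676.
Sum = -2.18652, so H' = 2.187.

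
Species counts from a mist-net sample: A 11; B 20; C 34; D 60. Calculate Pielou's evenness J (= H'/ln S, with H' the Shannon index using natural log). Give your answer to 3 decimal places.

0.875

Total N = 11+20+34+60 = 125, so the proportions are 0.088, 0.16, 0.272, 0.48 (working shown to 5 dp, full precision carried).
H' = −Σ pᵢ ln pᵢ = −((-0.21388) + (-0.29321) + (-0.35413) + (-0.35231)) = 1.21353.
With S = 4 species, ln S = 1.38629, so J = 1.21353/1.38629 = 0.87537, i.e. 0.875 to 3 decimal places.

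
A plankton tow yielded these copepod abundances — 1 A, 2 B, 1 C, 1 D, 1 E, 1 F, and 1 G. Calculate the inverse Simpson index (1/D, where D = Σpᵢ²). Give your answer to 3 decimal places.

Total N = 1+2+1+1+1+1+1 = 8, so the proportions are 0.125, 0.25, 0.125, 0.125, 0.125, 0.125, 0.125 (working shown to 7 dp, full precision carried).
D = 0.125² + 0.25² + 0.125² + 0.125² + 0.125² + 0.125² + 0.125² = 0.0156250 + 0.0625000 + 0.0156250 + 0.0156250 + 0.0156250 + 0.0156250 + 0.0156250 = 0.1562500.
So 1/D = 6.40000, i.e. 6.400 to 3 decimal places.

6.400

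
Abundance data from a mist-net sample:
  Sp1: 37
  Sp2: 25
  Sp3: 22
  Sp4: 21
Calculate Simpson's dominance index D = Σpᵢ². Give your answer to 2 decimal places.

0.26

Total N = 37+25+22+21 = 105, so the proportions are 0.3524, 0.2381, 0.2095, 0.2 (working shown to 4 dp, full precision carried).
D = 0.3524² + 0.2381² + 0.2095² + 0.2² = 0.1242 + 0.0567 + 0.0439 + 0.0400 = 0.2648.
To 2 decimal places, D = 0.26.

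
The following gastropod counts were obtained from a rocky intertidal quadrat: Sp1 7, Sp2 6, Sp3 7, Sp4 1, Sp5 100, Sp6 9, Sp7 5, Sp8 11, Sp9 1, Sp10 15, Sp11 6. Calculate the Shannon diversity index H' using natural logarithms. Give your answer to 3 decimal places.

Total N = 7+6+7+1+100+9+5+11+1+15+6 = 168, so the proportions are 0.04167, 0.03571, 0.04167, 0.00595, 0.59524, 0.05357, 0.02976, 0.06548, 0.00595, 0.08929, 0.03571 (working shown to 5 dp, full precision carried).
Each pᵢ ln pᵢ term: 0.04167×(-3.17805)=-0.13242, 0.03571×(-3.33220)=-0.11901, 0.04167×(-3.17805)=-0.13242, 0.00595×(-5.12396)=-0.03050, 0.59524×(-0.51879)=-0.30881, 0.05357×(-2.92674)=-0.15679, 0.02976×(-3.51453)=-0.10460, 0.06548×(-2.72607)=-0.17849, 0.00595×(-5.12396)=-0.03050, 0.08929×(-2.41591)=-0.21571, 0.03571×(-3.33220)=-0.11901.
Sum = -1.52825, so H' = 1.528.

1.528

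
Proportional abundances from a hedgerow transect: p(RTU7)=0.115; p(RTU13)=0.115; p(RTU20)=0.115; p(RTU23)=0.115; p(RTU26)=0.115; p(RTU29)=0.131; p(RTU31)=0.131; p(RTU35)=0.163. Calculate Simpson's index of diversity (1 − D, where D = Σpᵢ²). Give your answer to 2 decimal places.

0.87

D = 0.115² + 0.115² + 0.115² + 0.115² + 0.115² + 0.131² + 0.131² + 0.163² = 0.0132 + 0.0132 + 0.0132 + 0.0132 + 0.0132 + 0.0172 + 0.0172 + 0.0266 = 0.1270 (working shown to 4 dp, full precision carried).
So 1 − D = 0.8730, i.e. 0.87 to 2 decimal places.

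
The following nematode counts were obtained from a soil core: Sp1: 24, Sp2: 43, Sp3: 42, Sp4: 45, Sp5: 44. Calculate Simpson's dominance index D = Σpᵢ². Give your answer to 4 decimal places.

0.2079

Total N = 24+43+42+45+44 = 198, so the proportions are 0.121212, 0.217172, 0.212121, 0.227273, 0.222222 (working shown to 6 dp, full precision carried).
D = 0.121212² + 0.217172² + 0.212121² + 0.227273² + 0.222222² = 0.014692 + 0.047164 + 0.044995 + 0.051653 + 0.049383 = 0.207887.
To 4 decimal places, D = 0.2079.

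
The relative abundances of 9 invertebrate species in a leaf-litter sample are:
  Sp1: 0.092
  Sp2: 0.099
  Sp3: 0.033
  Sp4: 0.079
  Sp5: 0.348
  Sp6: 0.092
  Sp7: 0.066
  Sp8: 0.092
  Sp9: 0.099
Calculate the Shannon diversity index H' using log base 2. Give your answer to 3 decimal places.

Each pᵢ log₂ pᵢ term (working shown to 5 dp, full precision carried): 0.092×(-3.44222)=-0.31668, 0.099×(-3.33643)=-0.33031, 0.033×(-4.92139)=-0.16241, 0.079×(-3.66200)=-0.28930, 0.348×(-1.52284)=-0.52995, 0.092×(-3.44222)=-0.31668, 0.066×(-3.92139)=-0.25881, 0.092×(-3.44222)=-0.31668, 0.099×(-3.33643)=-0.33031.
Sum = -2.85113, so H' = 2.851.

2.851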